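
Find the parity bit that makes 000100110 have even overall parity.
Sum of data bits: 0+0+0+1+0+0+1+1+0 = 3.
3 mod 2 = 1, so parity bit = 1.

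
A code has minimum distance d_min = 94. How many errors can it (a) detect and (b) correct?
(a) Detection requires d_min ≥ e+1, so e ≤ d_min − 1 = 93.
(b) Correction requires d_min ≥ 2t+1, so t ≤ ⌊(d_min − 1)/2⌋ = ⌊93/2⌋ = 46.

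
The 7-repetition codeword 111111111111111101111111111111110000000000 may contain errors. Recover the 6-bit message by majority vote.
Split into 7-bit blocks and majority-vote each:
  block 1 = 1111111: 7 ones, 0 zeros → 1
  block 2 = 1111111: 7 ones, 0 zeros → 1
  block 3 = 1101111: 6 ones, 1 zeros → 1
  block 4 = 1111111: 7 ones, 0 zeros → 1
  block 5 = 1111000: 4 ones, 3 zeros → 1
  block 6 = 0000000: 0 ones, 7 zeros → 0
Decoded = 111110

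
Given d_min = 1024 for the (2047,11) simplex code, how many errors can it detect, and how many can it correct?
Detection only: up to d_min − 1 = 1023 errors.
Correction: up to ⌊(d_min − 1)/2⌋ = ⌊1023/2⌋ = 511 errors.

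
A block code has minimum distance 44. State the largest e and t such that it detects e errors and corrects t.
(a) Detection requires d_min ≥ e+1, so e ≤ d_min − 1 = 43.
(b) Correction requires d_min ≥ 2t+1, so t ≤ ⌊(d_min − 1)/2⌋ = ⌊43/2⌋ = 21.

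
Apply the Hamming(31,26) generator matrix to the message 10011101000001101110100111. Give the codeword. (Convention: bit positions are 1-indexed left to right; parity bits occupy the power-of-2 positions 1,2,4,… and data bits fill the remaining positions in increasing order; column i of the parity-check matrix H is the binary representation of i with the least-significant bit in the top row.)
Codeword c = d · G (mod 2), d = 10011101000001101110100111:
  c[0] = d·G[:,0] = (10011101000001101110100111)·(11011010101101010101010101) mod 2 = 1+0+0+1+1+0+0+0+0+0+0+0+0+1+0+0+0+1+0+0+0+0+0+1+0+1 mod 2 = 1
  c[1] = d·G[:,1] = (10011101000001101110100111)·(10110110011011001100110011) mod 2 = 1+0+0+1+0+1+0+0+0+0+0+0+0+1+0+0+1+1+0+0+1+0+0+0+1+1 mod 2 = 1
  c[2] = d·G[:,2] = (10011101000001101110100111)·(10000000000000000000000000) mod 2 = 1+0+0+0+0+0+0+0+0+0+0+0+0+0+0+0+0+0+0+0+0+0+0+0+0+0 mod 2 = 1
  c[3] = d·G[:,3] = (10011101000001101110100111)·(01110001111000111100001111) mod 2 = 0+0+0+1+0+0+0+1+0+0+0+0+0+0+1+0+1+1+0+0+0+0+0+1+1+1 mod 2 = 0
  c[4] = d·G[:,4] = (10011101000001101110100111)·(01000000000000000000000000) mod 2 = 0+0+0+0+0+0+0+0+0+0+0+0+0+0+0+0+0+0+0+0+0+0+0+0+0+0 mod 2 = 0
  c[5] = d·G[:,5] = (10011101000001101110100111)·(00100000000000000000000000) mod 2 = 0+0+0+0+0+0+0+0+0+0+0+0+0+0+0+0+0+0+0+0+0+0+0+0+0+0 mod 2 = 0
  c[6] = d·G[:,6] = (10011101000001101110100111)·(00010000000000000000000000) mod 2 = 0+0+0+1+0+0+0+0+0+0+0+0+0+0+0+0+0+0+0+0+0+0+0+0+0+0 mod 2 = 1
  c[7] = d·G[:,7] = (10011101000001101110100111)·(00001111111000000011111111) mod 2 = 0+0+0+0+1+1+0+1+0+0+0+0+0+0+0+0+0+0+1+0+1+0+0+1+1+1 mod 2 = 0
  c[8] = d·G[:,8] = (10011101000001101110100111)·(00001000000000000000000000) mod 2 = 0+0+0+0+1+0+0+0+0+0+0+0+0+0+0+0+0+0+0+0+0+0+0+0+0+0 mod 2 = 1
  c[9] = d·G[:,9] = (10011101000001101110100111)·(00000100000000000000000000) mod 2 = 0+0+0+0+0+1+0+0+0+0+0+0+0+0+0+0+0+0+0+0+0+0+0+0+0+0 mod 2 = 1
  c[10] = d·G[:,10] = (10011101000001101110100111)·(00000010000000000000000000) mod 2 = 0+0+0+0+0+0+0+0+0+0+0+0+0+0+0+0+0+0+0+0+0+0+0+0+0+0 mod 2 = 0
  c[11] = d·G[:,11] = (10011101000001101110100111)·(00000001000000000000000000) mod 2 = 0+0+0+0+0+0+0+1+0+0+0+0+0+0+0+0+0+0+0+0+0+0+0+0+0+0 mod 2 = 1
  c[12] = d·G[:,12] = (10011101000001101110100111)·(00000000100000000000000000) mod 2 = 0+0+0+0+0+0+0+0+0+0+0+0+0+0+0+0+0+0+0+0+0+0+0+0+0+0 mod 2 = 0
  c[13] = d·G[:,13] = (10011101000001101110100111)·(00000000010000000000000000) mod 2 = 0+0+0+0+0+0+0+0+0+0+0+0+0+0+0+0+0+0+0+0+0+0+0+0+0+0 mod 2 = 0
  c[14] = d·G[:,14] = (10011101000001101110100111)·(00000000001000000000000000) mod 2 = 0+0+0+0+0+0+0+0+0+0+0+0+0+0+0+0+0+0+0+0+0+0+0+0+0+0 mod 2 = 0
  c[15] = d·G[:,15] = (10011101000001101110100111)·(00000000000111111111111111) mod 2 = 0+0+0+0+0+0+0+0+0+0+0+0+0+1+1+0+1+1+1+0+1+0+0+1+1+1 mod 2 = 1
  c[16] = d·G[:,16] = (10011101000001101110100111)·(00000000000100000000000000) mod 2 = 0+0+0+0+0+0+0+0+0+0+0+0+0+0+0+0+0+0+0+0+0+0+0+0+0+0 mod 2 = 0
  c[17] = d·G[:,17] = (10011101000001101110100111)·(00000000000010000000000000) mod 2 = 0+0+0+0+0+0+0+0+0+0+0+0+0+0+0+0+0+0+0+0+0+0+0+0+0+0 mod 2 = 0
  c[18] = d·G[:,18] = (10011101000001101110100111)·(00000000000001000000000000) mod 2 = 0+0+0+0+0+0+0+0+0+0+0+0+0+1+0+0+0+0+0+0+0+0+0+0+0+0 mod 2 = 1
  c[19] = d·G[:,19] = (10011101000001101110100111)·(00000000000000100000000000) mod 2 = 0+0+0+0+0+0+0+0+0+0+0+0+0+0+1+0+0+0+0+0+0+0+0+0+0+0 mod 2 = 1
  c[20] = d·G[:,20] = (10011101000001101110100111)·(00000000000000010000000000) mod 2 = 0+0+0+0+0+0+0+0+0+0+0+0+0+0+0+0+0+0+0+0+0+0+0+0+0+0 mod 2 = 0
  c[21] = d·G[:,21] = (10011101000001101110100111)·(00000000000000001000000000) mod 2 = 0+0+0+0+0+0+0+0+0+0+0+0+0+0+0+0+1+0+0+0+0+0+0+0+0+0 mod 2 = 1
  c[22] = d·G[:,22] = (10011101000001101110100111)·(00000000000000000100000000) mod 2 = 0+0+0+0+0+0+0+0+0+0+0+0+0+0+0+0+0+1+0+0+0+0+0+0+0+0 mod 2 = 1
  c[23] = d·G[:,23] = (10011101000001101110100111)·(00000000000000000010000000) mod 2 = 0+0+0+0+0+0+0+0+0+0+0+0+0+0+0+0+0+0+1+0+0+0+0+0+0+0 mod 2 = 1
  c[24] = d·G[:,24] = (10011101000001101110100111)·(00000000000000000001000000) mod 2 = 0+0+0+0+0+0+0+0+0+0+0+0+0+0+0+0+0+0+0+0+0+0+0+0+0+0 mod 2 = 0
  c[25] = d·G[:,25] = (10011101000001101110100111)·(00000000000000000000100000) mod 2 = 0+0+0+0+0+0+0+0+0+0+0+0+0+0+0+0+0+0+0+0+1+0+0+0+0+0 mod 2 = 1
  c[26] = d·G[:,26] = (10011101000001101110100111)·(00000000000000000000010000) mod 2 = 0+0+0+0+0+0+0+0+0+0+0+0+0+0+0+0+0+0+0+0+0+0+0+0+0+0 mod 2 = 0
  c[27] = d·G[:,27] = (10011101000001101110100111)·(00000000000000000000001000) mod 2 = 0+0+0+0+0+0+0+0+0+0+0+0+0+0+0+0+0+0+0+0+0+0+0+0+0+0 mod 2 = 0
  c[28] = d·G[:,28] = (10011101000001101110100111)·(00000000000000000000000100) mod 2 = 0+0+0+0+0+0+0+0+0+0+0+0+0+0+0+0+0+0+0+0+0+0+0+1+0+0 mod 2 = 1
  c[29] = d·G[:,29] = (10011101000001101110100111)·(00000000000000000000000010) mod 2 = 0+0+0+0+0+0+0+0+0+0+0+0+0+0+0+0+0+0+0+0+0+0+0+0+1+0 mod 2 = 1
  c[30] = d·G[:,30] = (10011101000001101110100111)·(00000000000000000000000001) mod 2 = 0+0+0+0+0+0+0+0+0+0+0+0+0+0+0+0+0+0+0+0+0+0+0+0+0+1 mod 2 = 1
Codeword = 1110001011010001001101110100111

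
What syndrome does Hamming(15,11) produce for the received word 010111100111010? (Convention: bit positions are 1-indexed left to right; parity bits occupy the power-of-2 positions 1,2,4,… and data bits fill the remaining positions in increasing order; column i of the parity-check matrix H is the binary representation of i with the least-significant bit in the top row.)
Syndrome s = H · r^T (mod 2), r = 010111100111010:
  s[0] = (101010101010101)·(010111100111010) mod 2 = 0+0+0+0+1+0+1+0+0+0+1+0+0+0+0 mod 2 = 1
  s[1] = (011001100110011)·(010111100111010) mod 2 = 0+1+0+0+0+1+1+0+0+1+1+0+0+1+0 mod 2 = 0
  s[2] = (000111100001111)·(010111100111010) mod 2 = 0+0+0+1+1+1+1+0+0+0+0+1+0+1+0 mod 2 = 0
  s[3] = (000000011111111)·(010111100111010) mod 2 = 0+0+0+0+0+0+0+0+0+1+1+1+0+1+0 mod 2 = 0
Syndrome = 1000
Non-zero syndrome: error at position 1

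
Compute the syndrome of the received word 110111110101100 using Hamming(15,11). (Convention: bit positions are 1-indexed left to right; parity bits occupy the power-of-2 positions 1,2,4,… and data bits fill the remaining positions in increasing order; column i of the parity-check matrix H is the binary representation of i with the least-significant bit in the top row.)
Syndrome s = H · r^T (mod 2), r = 110111110101100:
  s[0] = (101010101010101)·(110111110101100) mod 2 = 1+0+0+0+1+0+1+0+0+0+0+0+1+0+0 mod 2 = 0
  s[1] = (011001100110011)·(110111110101100) mod 2 = 0+1+0+0+0+1+1+0+0+1+0+0+0+0+0 mod 2 = 0
  s[2] = (000111100001111)·(110111110101100) mod 2 = 0+0+0+1+1+1+1+0+0+0+0+1+1+0+0 mod 2 = 0
  s[3] = (000000011111111)·(110111110101100) mod 2 = 0+0+0+0+0+0+0+1+0+1+0+1+1+0+0 mod 2 = 0
Syndrome = 0000
s = 0: no error detected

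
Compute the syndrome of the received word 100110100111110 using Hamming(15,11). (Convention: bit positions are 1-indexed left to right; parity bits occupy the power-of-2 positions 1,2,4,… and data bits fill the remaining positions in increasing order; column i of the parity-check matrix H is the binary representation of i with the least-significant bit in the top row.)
Syndrome s = H · r^T (mod 2), r = 100110100111110:
  s[0] = (101010101010101)·(100110100111110) mod 2 = 1+0+0+0+1+0+1+0+0+0+1+0+1+0+0 mod 2 = 1
  s[1] = (011001100110011)·(100110100111110) mod 2 = 0+0+0+0+0+0+1+0+0+1+1+0+0+1+0 mod 2 = 0
  s[2] = (000111100001111)·(100110100111110) mod 2 = 0+0+0+1+1+0+1+0+0+0+0+1+1+1+0 mod 2 = 0
  s[3] = (000000011111111)·(100110100111110) mod 2 = 0+0+0+0+0+0+0+0+0+1+1+1+1+1+0 mod 2 = 1
Syndrome = 1001
Non-zero syndrome: error at position 9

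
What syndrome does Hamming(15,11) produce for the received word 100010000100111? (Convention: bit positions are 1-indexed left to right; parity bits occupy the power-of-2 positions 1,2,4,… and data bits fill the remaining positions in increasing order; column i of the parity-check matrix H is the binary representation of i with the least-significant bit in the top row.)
Syndrome s = H · r^T (mod 2), r = 100010000100111:
  s[0] = (101010101010101)·(100010000100111) mod 2 = 1+0+0+0+1+0+0+0+0+0+0+0+1+0+1 mod 2 = 0
  s[1] = (011001100110011)·(100010000100111) mod 2 = 0+0+0+0+0+0+0+0+0+1+0+0+0+1+1 mod 2 = 1
  s[2] = (000111100001111)·(100010000100111) mod 2 = 0+0+0+0+1+0+0+0+0+0+0+0+1+1+1 mod 2 = 0
  s[3] = (000000011111111)·(100010000100111) mod 2 = 0+0+0+0+0+0+0+0+0+1+0+0+1+1+1 mod 2 = 0
Syndrome = 0100
Non-zero syndrome: error at position 2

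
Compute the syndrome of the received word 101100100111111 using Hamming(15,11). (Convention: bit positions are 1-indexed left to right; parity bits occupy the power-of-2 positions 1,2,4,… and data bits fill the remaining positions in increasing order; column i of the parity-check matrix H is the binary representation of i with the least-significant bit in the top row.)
Syndrome s = H · r^T (mod 2), r = 101100100111111:
  s[0] = (101010101010101)·(101100100111111) mod 2 = 1+0+1+0+0+0+1+0+0+0+1+0+1+0+1 mod 2 = 0
  s[1] = (011001100110011)·(101100100111111) mod 2 = 0+0+1+0+0+0+1+0+0+1+1+0+0+1+1 mod 2 = 0
  s[2] = (000111100001111)·(101100100111111) mod 2 = 0+0+0+1+0+0+1+0+0+0+0+1+1+1+1 mod 2 = 0
  s[3] = (000000011111111)·(101100100111111) mod 2 = 0+0+0+0+0+0+0+0+0+1+1+1+1+1+1 mod 2 = 0
Syndrome = 0000
s = 0: no error detected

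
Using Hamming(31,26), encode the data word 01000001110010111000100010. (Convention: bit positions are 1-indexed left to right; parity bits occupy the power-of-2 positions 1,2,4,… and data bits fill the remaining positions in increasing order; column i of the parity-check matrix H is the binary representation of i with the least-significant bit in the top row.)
Codeword c = d · G (mod 2), d = 01000001110010111000100010:
  c[0] = d·G[:,0] = (01000001110010111000100010)·(11011010101101010101010101) mod 2 = 0+1+0+0+0+0+0+0+1+0+0+0+0+0+0+1+0+0+0+0+0+0+0+0+0+0 mod 2 = 1
  c[1] = d·G[:,1] = (01000001110010111000100010)·(10110110011011001100110011) mod 2 = 0+0+0+0+0+0+0+0+0+1+0+0+1+0+0+0+1+0+0+0+1+0+0+0+1+0 mod 2 = 1
  c[2] = d·G[:,2] = (01000001110010111000100010)·(10000000000000000000000000) mod 2 = 0+0+0+0+0+0+0+0+0+0+0+0+0+0+0+0+0+0+0+0+0+0+0+0+0+0 mod 2 = 0
  c[3] = d·G[:,3] = (01000001110010111000100010)·(01110001111000111100001111) mod 2 = 0+1+0+0+0+0+0+1+1+1+0+0+0+0+1+1+1+0+0+0+0+0+0+0+1+0 mod 2 = 0
  c[4] = d·G[:,4] = (01000001110010111000100010)·(01000000000000000000000000) mod 2 = 0+1+0+0+0+0+0+0+0+0+0+0+0+0+0+0+0+0+0+0+0+0+0+0+0+0 mod 2 = 1
  c[5] = d·G[:,5] = (01000001110010111000100010)·(00100000000000000000000000) mod 2 = 0+0+0+0+0+0+0+0+0+0+0+0+0+0+0+0+0+0+0+0+0+0+0+0+0+0 mod 2 = 0
  c[6] = d·G[:,6] = (01000001110010111000100010)·(00010000000000000000000000) mod 2 = 0+0+0+0+0+0+0+0+0+0+0+0+0+0+0+0+0+0+0+0+0+0+0+0+0+0 mod 2 = 0
  c[7] = d·G[:,7] = (01000001110010111000100010)·(00001111111000000011111111) mod 2 = 0+0+0+0+0+0+0+1+1+1+0+0+0+0+0+0+0+0+0+0+1+0+0+0+1+0 mod 2 = 1
  c[8] = d·G[:,8] = (01000001110010111000100010)·(00001000000000000000000000) mod 2 = 0+0+0+0+0+0+0+0+0+0+0+0+0+0+0+0+0+0+0+0+0+0+0+0+0+0 mod 2 = 0
  c[9] = d·G[:,9] = (01000001110010111000100010)·(00000100000000000000000000) mod 2 = 0+0+0+0+0+0+0+0+0+0+0+0+0+0+0+0+0+0+0+0+0+0+0+0+0+0 mod 2 = 0
  c[10] = d·G[:,10] = (01000001110010111000100010)·(00000010000000000000000000) mod 2 = 0+0+0+0+0+0+0+0+0+0+0+0+0+0+0+0+0+0+0+0+0+0+0+0+0+0 mod 2 = 0
  c[11] = d·G[:,11] = (01000001110010111000100010)·(00000001000000000000000000) mod 2 = 0+0+0+0+0+0+0+1+0+0+0+0+0+0+0+0+0+0+0+0+0+0+0+0+0+0 mod 2 = 1
  c[12] = d·G[:,12] = (01000001110010111000100010)·(00000000100000000000000000) mod 2 = 0+0+0+0+0+0+0+0+1+0+0+0+0+0+0+0+0+0+0+0+0+0+0+0+0+0 mod 2 = 1
  c[13] = d·G[:,13] = (01000001110010111000100010)·(00000000010000000000000000) mod 2 = 0+0+0+0+0+0+0+0+0+1+0+0+0+0+0+0+0+0+0+0+0+0+0+0+0+0 mod 2 = 1
  c[14] = d·G[:,14] = (01000001110010111000100010)·(00000000001000000000000000) mod 2 = 0+0+0+0+0+0+0+0+0+0+0+0+0+0+0+0+0+0+0+0+0+0+0+0+0+0 mod 2 = 0
  c[15] = d·G[:,15] = (01000001110010111000100010)·(00000000000111111111111111) mod 2 = 0+0+0+0+0+0+0+0+0+0+0+0+1+0+1+1+1+0+0+0+1+0+0+0+1+0 mod 2 = 0
  c[16] = d·G[:,16] = (01000001110010111000100010)·(00000000000100000000000000) mod 2 = 0+0+0+0+0+0+0+0+0+0+0+0+0+0+0+0+0+0+0+0+0+0+0+0+0+0 mod 2 = 0
  c[17] = d·G[:,17] = (01000001110010111000100010)·(00000000000010000000000000) mod 2 = 0+0+0+0+0+0+0+0+0+0+0+0+1+0+0+0+0+0+0+0+0+0+0+0+0+0 mod 2 = 1
  c[18] = d·G[:,18] = (01000001110010111000100010)·(00000000000001000000000000) mod 2 = 0+0+0+0+0+0+0+0+0+0+0+0+0+0+0+0+0+0+0+0+0+0+0+0+0+0 mod 2 = 0
  c[19] = d·G[:,19] = (01000001110010111000100010)·(00000000000000100000000000) mod 2 = 0+0+0+0+0+0+0+0+0+0+0+0+0+0+1+0+0+0+0+0+0+0+0+0+0+0 mod 2 = 1
  c[20] = d·G[:,20] = (01000001110010111000100010)·(00000000000000010000000000) mod 2 = 0+0+0+0+0+0+0+0+0+0+0+0+0+0+0+1+0+0+0+0+0+0+0+0+0+0 mod 2 = 1
  c[21] = d·G[:,21] = (01000001110010111000100010)·(00000000000000001000000000) mod 2 = 0+0+0+0+0+0+0+0+0+0+0+0+0+0+0+0+1+0+0+0+0+0+0+0+0+0 mod 2 = 1
  c[22] = d·G[:,22] = (01000001110010111000100010)·(00000000000000000100000000) mod 2 = 0+0+0+0+0+0+0+0+0+0+0+0+0+0+0+0+0+0+0+0+0+0+0+0+0+0 mod 2 = 0
  c[23] = d·G[:,23] = (01000001110010111000100010)·(00000000000000000010000000) mod 2 = 0+0+0+0+0+0+0+0+0+0+0+0+0+0+0+0+0+0+0+0+0+0+0+0+0+0 mod 2 = 0
  c[24] = d·G[:,24] = (01000001110010111000100010)·(00000000000000000001000000) mod 2 = 0+0+0+0+0+0+0+0+0+0+0+0+0+0+0+0+0+0+0+0+0+0+0+0+0+0 mod 2 = 0
  c[25] = d·G[:,25] = (01000001110010111000100010)·(00000000000000000000100000) mod 2 = 0+0+0+0+0+0+0+0+0+0+0+0+0+0+0+0+0+0+0+0+1+0+0+0+0+0 mod 2 = 1
  c[26] = d·G[:,26] = (01000001110010111000100010)·(00000000000000000000010000) mod 2 = 0+0+0+0+0+0+0+0+0+0+0+0+0+0+0+0+0+0+0+0+0+0+0+0+0+0 mod 2 = 0
  c[27] = d·G[:,27] = (01000001110010111000100010)·(00000000000000000000001000) mod 2 = 0+0+0+0+0+0+0+0+0+0+0+0+0+0+0+0+0+0+0+0+0+0+0+0+0+0 mod 2 = 0
  c[28] = d·G[:,28] = (01000001110010111000100010)·(00000000000000000000000100) mod 2 = 0+0+0+0+0+0+0+0+0+0+0+0+0+0+0+0+0+0+0+0+0+0+0+0+0+0 mod 2 = 0
  c[29] = d·G[:,29] = (01000001110010111000100010)·(00000000000000000000000010) mod 2 = 0+0+0+0+0+0+0+0+0+0+0+0+0+0+0+0+0+0+0+0+0+0+0+0+1+0 mod 2 = 1
  c[30] = d·G[:,30] = (01000001110010111000100010)·(00000000000000000000000001) mod 2 = 0+0+0+0+0+0+0+0+0+0+0+0+0+0+0+0+0+0+0+0+0+0+0+0+0+0 mod 2 = 0
Codeword = 1100100100011100010111000100010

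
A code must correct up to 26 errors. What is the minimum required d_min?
Correcting t errors requires d_min ≥ 2t + 1 = 2·26 + 1 = 53.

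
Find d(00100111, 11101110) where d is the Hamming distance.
XOR = 11001001, count of 1s = 4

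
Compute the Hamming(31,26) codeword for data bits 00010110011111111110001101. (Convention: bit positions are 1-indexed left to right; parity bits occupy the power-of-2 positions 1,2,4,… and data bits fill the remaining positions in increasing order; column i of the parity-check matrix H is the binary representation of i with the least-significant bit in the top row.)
Codeword c = d · G (mod 2), d = 00010110011111111110001101:
  c[0] = d·G[:,0] = (00010110011111111110001101)·(11011010101101010101010101) mod 2 = 0+0+0+1+0+0+1+0+0+0+1+1+0+1+0+1+0+1+0+0+0+0+0+1+0+1 mod 2 = 1
  c[1] = d·G[:,1] = (00010110011111111110001101)·(10110110011011001100110011) mod 2 = 0+0+0+1+0+1+1+0+0+1+1+0+1+1+0+0+1+1+0+0+0+0+0+0+0+1 mod 2 = 0
  c[2] = d·G[:,2] = (00010110011111111110001101)·(10000000000000000000000000) mod 2 = 0+0+0+0+0+0+0+0+0+0+0+0+0+0+0+0+0+0+0+0+0+0+0+0+0+0 mod 2 = 0
  c[3] = d·G[:,3] = (00010110011111111110001101)·(01110001111000111100001111) mod 2 = 0+0+0+1+0+0+0+0+0+1+1+0+0+0+1+1+1+1+0+0+0+0+1+1+0+1 mod 2 = 0
  c[4] = d·G[:,4] = (00010110011111111110001101)·(01000000000000000000000000) mod 2 = 0+0+0+0+0+0+0+0+0+0+0+0+0+0+0+0+0+0+0+0+0+0+0+0+0+0 mod 2 = 0
  c[5] = d·G[:,5] = (00010110011111111110001101)·(00100000000000000000000000) mod 2 = 0+0+0+0+0+0+0+0+0+0+0+0+0+0+0+0+0+0+0+0+0+0+0+0+0+0 mod 2 = 0
  c[6] = d·G[:,6] = (00010110011111111110001101)·(00010000000000000000000000) mod 2 = 0+0+0+1+0+0+0+0+0+0+0+0+0+0+0+0+0+0+0+0+0+0+0+0+0+0 mod 2 = 1
  c[7] = d·G[:,7] = (00010110011111111110001101)·(00001111111000000011111111) mod 2 = 0+0+0+0+0+1+1+0+0+1+1+0+0+0+0+0+0+0+1+0+0+0+1+1+0+1 mod 2 = 0
  c[8] = d·G[:,8] = (00010110011111111110001101)·(00001000000000000000000000) mod 2 = 0+0+0+0+0+0+0+0+0+0+0+0+0+0+0+0+0+0+0+0+0+0+0+0+0+0 mod 2 = 0
  c[9] = d·G[:,9] = (00010110011111111110001101)·(00000100000000000000000000) mod 2 = 0+0+0+0+0+1+0+0+0+0+0+0+0+0+0+0+0+0+0+0+0+0+0+0+0+0 mod 2 = 1
  c[10] = d·G[:,10] = (00010110011111111110001101)·(00000010000000000000000000) mod 2 = 0+0+0+0+0+0+1+0+0+0+0+0+0+0+0+0+0+0+0+0+0+0+0+0+0+0 mod 2 = 1
  c[11] = d·G[:,11] = (00010110011111111110001101)·(00000001000000000000000000) mod 2 = 0+0+0+0+0+0+0+0+0+0+0+0+0+0+0+0+0+0+0+0+0+0+0+0+0+0 mod 2 = 0
  c[12] = d·G[:,12] = (00010110011111111110001101)·(00000000100000000000000000) mod 2 = 0+0+0+0+0+0+0+0+0+0+0+0+0+0+0+0+0+0+0+0+0+0+0+0+0+0 mod 2 = 0
  c[13] = d·G[:,13] = (00010110011111111110001101)·(00000000010000000000000000) mod 2 = 0+0+0+0+0+0+0+0+0+1+0+0+0+0+0+0+0+0+0+0+0+0+0+0+0+0 mod 2 = 1
  c[14] = d·G[:,14] = (00010110011111111110001101)·(00000000001000000000000000) mod 2 = 0+0+0+0+0+0+0+0+0+0+1+0+0+0+0+0+0+0+0+0+0+0+0+0+0+0 mod 2 = 1
  c[15] = d·G[:,15] = (00010110011111111110001101)·(00000000000111111111111111) mod 2 = 0+0+0+0+0+0+0+0+0+0+0+1+1+1+1+1+1+1+1+0+0+0+1+1+0+1 mod 2 = 1
  c[16] = d·G[:,16] = (00010110011111111110001101)·(00000000000100000000000000) mod 2 = 0+0+0+0+0+0+0+0+0+0+0+1+0+0+0+0+0+0+0+0+0+0+0+0+0+0 mod 2 = 1
  c[17] = d·G[:,17] = (00010110011111111110001101)·(00000000000010000000000000) mod 2 = 0+0+0+0+0+0+0+0+0+0+0+0+1+0+0+0+0+0+0+0+0+0+0+0+0+0 mod 2 = 1
  c[18] = d·G[:,18] = (00010110011111111110001101)·(00000000000001000000000000) mod 2 = 0+0+0+0+0+0+0+0+0+0+0+0+0+1+0+0+0+0+0+0+0+0+0+0+0+0 mod 2 = 1
  c[19] = d·G[:,19] = (00010110011111111110001101)·(00000000000000100000000000) mod 2 = 0+0+0+0+0+0+0+0+0+0+0+0+0+0+1+0+0+0+0+0+0+0+0+0+0+0 mod 2 = 1
  c[20] = d·G[:,20] = (00010110011111111110001101)·(00000000000000010000000000) mod 2 = 0+0+0+0+0+0+0+0+0+0+0+0+0+0+0+1+0+0+0+0+0+0+0+0+0+0 mod 2 = 1
  c[21] = d·G[:,21] = (00010110011111111110001101)·(00000000000000001000000000) mod 2 = 0+0+0+0+0+0+0+0+0+0+0+0+0+0+0+0+1+0+0+0+0+0+0+0+0+0 mod 2 = 1
  c[22] = d·G[:,22] = (00010110011111111110001101)·(00000000000000000100000000) mod 2 = 0+0+0+0+0+0+0+0+0+0+0+0+0+0+0+0+0+1+0+0+0+0+0+0+0+0 mod 2 = 1
  c[23] = d·G[:,23] = (00010110011111111110001101)·(00000000000000000010000000) mod 2 = 0+0+0+0+0+0+0+0+0+0+0+0+0+0+0+0+0+0+1+0+0+0+0+0+0+0 mod 2 = 1
  c[24] = d·G[:,24] = (00010110011111111110001101)·(00000000000000000001000000) mod 2 = 0+0+0+0+0+0+0+0+0+0+0+0+0+0+0+0+0+0+0+0+0+0+0+0+0+0 mod 2 = 0
  c[25] = d·G[:,25] = (00010110011111111110001101)·(00000000000000000000100000) mod 2 = 0+0+0+0+0+0+0+0+0+0+0+0+0+0+0+0+0+0+0+0+0+0+0+0+0+0 mod 2 = 0
  c[26] = d·G[:,26] = (00010110011111111110001101)·(00000000000000000000010000) mod 2 = 0+0+0+0+0+0+0+0+0+0+0+0+0+0+0+0+0+0+0+0+0+0+0+0+0+0 mod 2 = 0
  c[27] = d·G[:,27] = (00010110011111111110001101)·(00000000000000000000001000) mod 2 = 0+0+0+0+0+0+0+0+0+0+0+0+0+0+0+0+0+0+0+0+0+0+1+0+0+0 mod 2 = 1
  c[28] = d·G[:,28] = (00010110011111111110001101)·(00000000000000000000000100) mod 2 = 0+0+0+0+0+0+0+0+0+0+0+0+0+0+0+0+0+0+0+0+0+0+0+1+0+0 mod 2 = 1
  c[29] = d·G[:,29] = (00010110011111111110001101)·(00000000000000000000000010) mod 2 = 0+0+0+0+0+0+0+0+0+0+0+0+0+0+0+0+0+0+0+0+0+0+0+0+0+0 mod 2 = 0
  c[30] = d·G[:,30] = (00010110011111111110001101)·(00000000000000000000000001) mod 2 = 0+0+0+0+0+0+0+0+0+0+0+0+0+0+0+0+0+0+0+0+0+0+0+0+0+1 mod 2 = 1
Codeword = 1000001001100111111111110001101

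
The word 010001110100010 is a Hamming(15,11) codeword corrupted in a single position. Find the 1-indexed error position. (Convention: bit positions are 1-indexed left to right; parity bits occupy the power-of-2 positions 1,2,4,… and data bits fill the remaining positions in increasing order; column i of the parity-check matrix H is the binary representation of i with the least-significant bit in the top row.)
Syndrome s = H · r^T (mod 2), r = 010001110100010:
  s[0] = (101010101010101)·(010001110100010) mod 2 = 0+0+0+0+0+0+1+0+0+0+0+0+0+0+0 mod 2 = 1
  s[1] = (011001100110011)·(010001110100010) mod 2 = 0+1+0+0+0+1+1+0+0+1+0+0+0+1+0 mod 2 = 1
  s[2] = (000111100001111)·(010001110100010) mod 2 = 0+0+0+0+0+1+1+0+0+0+0+0+0+1+0 mod 2 = 1
  s[3] = (000000011111111)·(010001110100010) mod 2 = 0+0+0+0+0+0+0+1+0+1+0+0+0+1+0 mod 2 = 1
Syndrome = 1111
Column i of H is the binary representation of i, so the syndrome is the binary index of the flipped bit.
Read s = 1111 with s[0] as LSB: 1·2^0 + 1·2^1 + 1·2^2 + 1·2^3 = 15.
Error is at bit position 15.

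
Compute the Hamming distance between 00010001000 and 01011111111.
XOR = 01001110111, count of 1s = 7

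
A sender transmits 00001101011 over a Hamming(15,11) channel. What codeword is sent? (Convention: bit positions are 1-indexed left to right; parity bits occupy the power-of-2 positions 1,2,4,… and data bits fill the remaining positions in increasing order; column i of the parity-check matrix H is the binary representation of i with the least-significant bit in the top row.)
Codeword c = d · G (mod 2), d = 00001101011:
  c[0] = d·G[:,0] = (00001101011)·(11011010101) mod 2 = 0+0+0+0+1+0+0+0+0+0+1 mod 2 = 0
  c[1] = d·G[:,1] = (00001101011)·(10110110011) mod 2 = 0+0+0+0+0+1+0+0+0+1+1 mod 2 = 1
  c[2] = d·G[:,2] = (00001101011)·(10000000000) mod 2 = 0+0+0+0+0+0+0+0+0+0+0 mod 2 = 0
  c[3] = d·G[:,3] = (00001101011)·(01110001111) mod 2 = 0+0+0+0+0+0+0+1+0+1+1 mod 2 = 1
  c[4] = d·G[:,4] = (00001101011)·(01000000000) mod 2 = 0+0+0+0+0+0+0+0+0+0+0 mod 2 = 0
  c[5] = d·G[:,5] = (00001101011)·(00100000000) mod 2 = 0+0+0+0+0+0+0+0+0+0+0 mod 2 = 0
  c[6] = d·G[:,6] = (00001101011)·(00010000000) mod 2 = 0+0+0+0+0+0+0+0+0+0+0 mod 2 = 0
  c[7] = d·G[:,7] = (00001101011)·(00001111111) mod 2 = 0+0+0+0+1+1+0+1+0+1+1 mod 2 = 1
  c[8] = d·G[:,8] = (00001101011)·(00001000000) mod 2 = 0+0+0+0+1+0+0+0+0+0+0 mod 2 = 1
  c[9] = d·G[:,9] = (00001101011)·(00000100000) mod 2 = 0+0+0+0+0+1+0+0+0+0+0 mod 2 = 1
  c[10] = d·G[:,10] = (00001101011)·(00000010000) mod 2 = 0+0+0+0+0+0+0+0+0+0+0 mod 2 = 0
  c[11] = d·G[:,11] = (00001101011)·(00000001000) mod 2 = 0+0+0+0+0+0+0+1+0+0+0 mod 2 = 1
  c[12] = d·G[:,12] = (00001101011)·(00000000100) mod 2 = 0+0+0+0+0+0+0+0+0+0+0 mod 2 = 0
  c[13] = d·G[:,13] = (00001101011)·(00000000010) mod 2 = 0+0+0+0+0+0+0+0+0+1+0 mod 2 = 1
  c[14] = d·G[:,14] = (00001101011)·(00000000001) mod 2 = 0+0+0+0+0+0+0+0+0+0+1 mod 2 = 1
Codeword = 010100011101011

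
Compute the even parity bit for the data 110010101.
Sum of data bits: 1+1+0+0+1+0+1+0+1 = 5.
5 mod 2 = 1, so parity bit = 1.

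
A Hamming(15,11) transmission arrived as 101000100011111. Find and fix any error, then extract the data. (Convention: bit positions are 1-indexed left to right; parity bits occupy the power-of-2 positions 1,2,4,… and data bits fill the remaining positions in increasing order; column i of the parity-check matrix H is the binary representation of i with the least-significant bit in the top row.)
Syndrome s = H · r^T (mod 2), r = 101000100011111:
  s[0] = (101010101010101)·(101000100011111) mod 2 = 1+0+1+0+0+0+1+0+0+0+1+0+1+0+1 mod 2 = 0
  s[1] = (011001100110011)·(101000100011111) mod 2 = 0+0+1+0+0+0+1+0+0+0+1+0+0+1+1 mod 2 = 1
  s[2] = (000111100001111)·(101000100011111) mod 2 = 0+0+0+0+0+0+1+0+0+0+0+1+1+1+1 mod 2 = 1
  s[3] = (000000011111111)·(101000100011111) mod 2 = 0+0+0+0+0+0+0+0+0+0+1+1+1+1+1 mod 2 = 1
Syndrome = 0111
Column 14 of H equals this syndrome → error at bit 14 (1-indexed).
Flip bit 14: 101000100011111 → 101000100011101
Extract data bits at positions {3,5,6,7,9,10,11,12,13,14,15}: 10010011101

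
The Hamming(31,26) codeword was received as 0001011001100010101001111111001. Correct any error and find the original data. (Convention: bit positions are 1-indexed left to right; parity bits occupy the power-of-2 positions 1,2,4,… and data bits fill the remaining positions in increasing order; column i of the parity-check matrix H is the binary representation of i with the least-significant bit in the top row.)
Syndrome s = H · r^T (mod 2), r = 0001011001100010101001111111001:
  s[0] = (1010101010101010101010101010101)·(0001011001100010101001111111001) mod 2 = 0+0+0+0+0+0+1+0+0+0+1+0+0+0+1+0+1+0+1+0+0+0+1+0+1+0+1+0+0+0+1 mod 2 = 1
  s[1] = (0110011001100110011001100110011)·(0001011001100010101001111111001) mod 2 = 0+0+0+0+0+1+1+0+0+1+1+0+0+0+1+0+0+0+1+0+0+1+1+0+0+1+1+0+0+0+1 mod 2 = 1
  s[2] = (0001111000011110000111100001111)·(0001011001100010101001111111001) mod 2 = 0+0+0+1+0+1+1+0+0+0+0+0+0+0+1+0+0+0+0+0+0+1+1+0+0+0+0+1+0+0+1 mod 2 = 0
  s[3] = (0000000111111110000000011111111)·(0001011001100010101001111111001) mod 2 = 0+0+0+0+0+0+0+0+0+1+1+0+0+0+1+0+0+0+0+0+0+0+0+1+1+1+1+1+0+0+1 mod 2 = 1
  s[4] = (0000000000000001111111111111111)·(0001011001100010101001111111001) mod 2 = 0+0+0+0+0+0+0+0+0+0+0+0+0+0+0+0+1+0+1+0+0+1+1+1+1+1+1+1+0+0+1 mod 2 = 0
Syndrome = 11010
Column 11 of H equals this syndrome → error at bit 11 (1-indexed).
Flip bit 11: 0001011001100010101001111111001 → 0001011001000010101001111111001
Extract data bits at positions {3,5,6,7,9,10,11,12,13,14,15,17,18,19,20,21,22,23,24,25,26,27,28,29,30,31}: 00110100001101001111111001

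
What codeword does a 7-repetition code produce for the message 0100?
Repeat each bit 7× and concatenate:
0→0000000  1→1111111  0→0000000  0→0000000
Codeword = 0000000111111100000000000000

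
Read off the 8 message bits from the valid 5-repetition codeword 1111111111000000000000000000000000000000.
Split into 5-bit blocks: 11111 11111 00000 00000 00000 00000 00000 00000
Data = 11000000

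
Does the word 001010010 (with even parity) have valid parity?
Sum of all bits: 0+0+1+0+1+0+0+1+0 = 3; 3 mod 2 = 1. Result is 1 → parity error detected.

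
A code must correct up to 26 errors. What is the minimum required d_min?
Correcting t errors requires d_min ≥ 2t + 1 = 2·26 + 1 = 53.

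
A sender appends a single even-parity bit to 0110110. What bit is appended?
Sum of data bits: 0+1+1+0+1+1+0 = 4.
4 mod 2 = 0, so parity bit = 0.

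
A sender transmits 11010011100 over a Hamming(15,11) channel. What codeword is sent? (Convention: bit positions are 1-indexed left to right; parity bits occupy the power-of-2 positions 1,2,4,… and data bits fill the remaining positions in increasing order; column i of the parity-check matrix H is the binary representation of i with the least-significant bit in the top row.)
Codeword c = d · G (mod 2), d = 11010011100:
  c[0] = d·G[:,0] = (11010011100)·(11011010101) mod 2 = 1+1+0+1+0+0+1+0+1+0+0 mod 2 = 1
  c[1] = d·G[:,1] = (11010011100)·(10110110011) mod 2 = 1+0+0+1+0+0+1+0+0+0+0 mod 2 = 1
  c[2] = d·G[:,2] = (11010011100)·(10000000000) mod 2 = 1+0+0+0+0+0+0+0+0+0+0 mod 2 = 1
  c[3] = d·G[:,3] = (11010011100)·(01110001111) mod 2 = 0+1+0+1+0+0+0+1+1+0+0 mod 2 = 0
  c[4] = d·G[:,4] = (11010011100)·(01000000000) mod 2 = 0+1+0+0+0+0+0+0+0+0+0 mod 2 = 1
  c[5] = d·G[:,5] = (11010011100)·(00100000000) mod 2 = 0+0+0+0+0+0+0+0+0+0+0 mod 2 = 0
  c[6] = d·G[:,6] = (11010011100)·(00010000000) mod 2 = 0+0+0+1+0+0+0+0+0+0+0 mod 2 = 1
  c[7] = d·G[:,7] = (11010011100)·(00001111111) mod 2 = 0+0+0+0+0+0+1+1+1+0+0 mod 2 = 1
  c[8] = d·G[:,8] = (11010011100)·(00001000000) mod 2 = 0+0+0+0+0+0+0+0+0+0+0 mod 2 = 0
  c[9] = d·G[:,9] = (11010011100)·(00000100000) mod 2 = 0+0+0+0+0+0+0+0+0+0+0 mod 2 = 0
  c[10] = d·G[:,10] = (11010011100)·(00000010000) mod 2 = 0+0+0+0+0+0+1+0+0+0+0 mod 2 = 1
  c[11] = d·G[:,11] = (11010011100)·(00000001000) mod 2 = 0+0+0+0+0+0+0+1+0+0+0 mod 2 = 1
  c[12] = d·G[:,12] = (11010011100)·(00000000100) mod 2 = 0+0+0+0+0+0+0+0+1+0+0 mod 2 = 1
  c[13] = d·G[:,13] = (11010011100)·(00000000010) mod 2 = 0+0+0+0+0+0+0+0+0+0+0 mod 2 = 0
  c[14] = d·G[:,14] = (11010011100)·(00000000001) mod 2 = 0+0+0+0+0+0+0+0+0+0+0 mod 2 = 0
Codeword = 111010110011100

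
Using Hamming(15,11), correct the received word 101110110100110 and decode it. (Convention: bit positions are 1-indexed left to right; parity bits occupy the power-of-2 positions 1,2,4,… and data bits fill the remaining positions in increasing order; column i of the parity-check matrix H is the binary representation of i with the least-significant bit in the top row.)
Syndrome s = H · r^T (mod 2), r = 101110110100110:
  s[0] = (101010101010101)·(101110110100110) mod 2 = 1+0+1+0+1+0+1+0+0+0+0+0+1+0+0 mod 2 = 1
  s[1] = (011001100110011)·(101110110100110) mod 2 = 0+0+1+0+0+0+1+0+0+1+0+0+0+1+0 mod 2 = 0
  s[2] = (000111100001111)·(101110110100110) mod 2 = 0+0+0+1+1+0+1+0+0+0+0+0+1+1+0 mod 2 = 1
  s[3] = (000000011111111)·(101110110100110) mod 2 = 0+0+0+0+0+0+0+1+0+1+0+0+1+1+0 mod 2 = 0
Syndrome = 1010
Column 5 of H equals this syndrome → error at bit 5 (1-indexed).
Flip bit 5: 101110110100110 → 101100110100110
Extract data bits at positions {3,5,6,7,9,10,11,12,13,14,15}: 10010100110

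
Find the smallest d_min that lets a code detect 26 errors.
Detecting e errors requires d_min ≥ e + 1 = 26 + 1 = 27.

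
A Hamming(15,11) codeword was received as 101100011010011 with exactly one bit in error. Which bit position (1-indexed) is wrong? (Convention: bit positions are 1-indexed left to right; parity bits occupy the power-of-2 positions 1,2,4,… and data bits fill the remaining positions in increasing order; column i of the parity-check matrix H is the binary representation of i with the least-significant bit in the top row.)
Syndrome s = H · r^T (mod 2), r = 101100011010011:
  s[0] = (101010101010101)·(101100011010011) mod 2 = 1+0+1+0+0+0+0+0+1+0+1+0+0+0+1 mod 2 = 1
  s[1] = (011001100110011)·(101100011010011) mod 2 = 0+0+1+0+0+0+0+0+0+0+1+0+0+1+1 mod 2 = 0
  s[2] = (000111100001111)·(101100011010011) mod 2 = 0+0+0+1+0+0+0+0+0+0+0+0+0+1+1 mod 2 = 1
  s[3] = (000000011111111)·(101100011010011) mod 2 = 0+0+0+0+0+0+0+1+1+0+1+0+0+1+1 mod 2 = 1
Syndrome = 1011
Column i of H is the binary representation of i, so the syndrome is the binary index of the flipped bit.
Read s = 1011 with s[0] as LSB: 1·2^0 + 0·2^1 + 1·2^2 + 1·2^3 = 13.
Error is at bit position 13.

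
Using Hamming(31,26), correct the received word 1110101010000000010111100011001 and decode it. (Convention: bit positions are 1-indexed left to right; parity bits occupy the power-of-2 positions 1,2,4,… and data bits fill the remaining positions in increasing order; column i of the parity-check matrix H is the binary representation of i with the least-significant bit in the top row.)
Syndrome s = H · r^T (mod 2), r = 1110101010000000010111100011001:
  s[0] = (1010101010101010101010101010101)·(1110101010000000010111100011001) mod 2 = 1+0+1+0+1+0+1+0+1+0+0+0+0+0+0+0+0+0+0+0+1+0+1+0+0+0+1+0+0+0+1 mod 2 = 1
  s[1] = (0110011001100110011001100110011)·(1110101010000000010111100011001) mod 2 = 0+1+1+0+0+0+1+0+0+0+0+0+0+0+0+0+0+1+0+0+0+1+1+0+0+0+1+0+0+0+1 mod 2 = 0
  s[2] = (0001111000011110000111100001111)·(1110101010000000010111100011001) mod 2 = 0+0+0+0+1+0+1+0+0+0+0+0+0+0+0+0+0+0+0+1+1+1+1+0+0+0+0+1+0+0+1 mod 2 = 0
  s[3] = (0000000111111110000000011111111)·(1110101010000000010111100011001) mod 2 = 0+0+0+0+0+0+0+0+1+0+0+0+0+0+0+0+0+0+0+0+0+0+0+0+0+0+1+1+0+0+1 mod 2 = 0
  s[4] = (0000000000000001111111111111111)·(1110101010000000010111100011001) mod 2 = 0+0+0+0+0+0+0+0+0+0+0+0+0+0+0+0+0+1+0+1+1+1+1+0+0+0+1+1+0+0+1 mod 2 = 0
Syndrome = 10000
Column 1 of H equals this syndrome → error at bit 1 (1-indexed).
Flip bit 1: 1110101010000000010111100011001 → 0110101010000000010111100011001
Extract data bits at positions {3,5,6,7,9,10,11,12,13,14,15,17,18,19,20,21,22,23,24,25,26,27,28,29,30,31}: 11011000000010111100011001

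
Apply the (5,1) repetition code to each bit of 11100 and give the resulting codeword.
Repeat each bit 5× and concatenate:
1→11111  1→11111  1→11111  0→00000  0→00000
Codeword = 1111111111111110000000000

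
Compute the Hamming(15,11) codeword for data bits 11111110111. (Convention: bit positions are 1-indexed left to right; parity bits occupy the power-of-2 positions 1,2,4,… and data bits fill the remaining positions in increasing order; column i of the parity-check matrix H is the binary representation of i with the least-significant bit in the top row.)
Codeword c = d · G (mod 2), d = 11111110111:
  c[0] = d·G[:,0] = (11111110111)·(11011010101) mod 2 = 1+1+0+1+1+0+1+0+1+0+1 mod 2 = 1
  c[1] = d·G[:,1] = (11111110111)·(10110110011) mod 2 = 1+0+1+1+0+1+1+0+0+1+1 mod 2 = 1
  c[2] = d·G[:,2] = (11111110111)·(10000000000) mod 2 = 1+0+0+0+0+0+0+0+0+0+0 mod 2 = 1
  c[3] = d·G[:,3] = (11111110111)·(01110001111) mod 2 = 0+1+1+1+0+0+0+0+1+1+1 mod 2 = 0
  c[4] = d·G[:,4] = (11111110111)·(01000000000) mod 2 = 0+1+0+0+0+0+0+0+0+0+0 mod 2 = 1
  c[5] = d·G[:,5] = (11111110111)·(00100000000) mod 2 = 0+0+1+0+0+0+0+0+0+0+0 mod 2 = 1
  c[6] = d·G[:,6] = (11111110111)·(00010000000) mod 2 = 0+0+0+1+0+0+0+0+0+0+0 mod 2 = 1
  c[7] = d·G[:,7] = (11111110111)·(00001111111) mod 2 = 0+0+0+0+1+1+1+0+1+1+1 mod 2 = 0
  c[8] = d·G[:,8] = (11111110111)·(00001000000) mod 2 = 0+0+0+0+1+0+0+0+0+0+0 mod 2 = 1
  c[9] = d·G[:,9] = (11111110111)·(00000100000) mod 2 = 0+0+0+0+0+1+0+0+0+0+0 mod 2 = 1
  c[10] = d·G[:,10] = (11111110111)·(00000010000) mod 2 = 0+0+0+0+0+0+1+0+0+0+0 mod 2 = 1
  c[11] = d·G[:,11] = (11111110111)·(00000001000) mod 2 = 0+0+0+0+0+0+0+0+0+0+0 mod 2 = 0
  c[12] = d·G[:,12] = (11111110111)·(00000000100) mod 2 = 0+0+0+0+0+0+0+0+1+0+0 mod 2 = 1
  c[13] = d·G[:,13] = (11111110111)·(00000000010) mod 2 = 0+0+0+0+0+0+0+0+0+1+0 mod 2 = 1
  c[14] = d·G[:,14] = (11111110111)·(00000000001) mod 2 = 0+0+0+0+0+0+0+0+0+0+1 mod 2 = 1
Codeword = 111011101110111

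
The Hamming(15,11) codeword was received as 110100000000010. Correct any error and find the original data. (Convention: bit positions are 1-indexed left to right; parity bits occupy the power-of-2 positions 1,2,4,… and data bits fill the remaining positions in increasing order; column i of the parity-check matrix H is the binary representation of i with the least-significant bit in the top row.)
Syndrome s = H · r^T (mod 2), r = 110100000000010:
  s[0] = (101010101010101)·(110100000000010) mod 2 = 1+0+0+0+0+0+0+0+0+0+0+0+0+0+0 mod 2 = 1
  s[1] = (011001100110011)·(110100000000010) mod 2 = 0+1+0+0+0+0+0+0+0+0+0+0+0+1+0 mod 2 = 0
  s[2] = (000111100001111)·(110100000000010) mod 2 = 0+0+0+1+0+0+0+0+0+0+0+0+0+1+0 mod 2 = 0
  s[3] = (000000011111111)·(110100000000010) mod 2 = 0+0+0+0+0+0+0+0+0+0+0+0+0+1+0 mod 2 = 1
Syndrome = 1001
Column 9 of H equals this syndrome → error at bit 9 (1-indexed).
Flip bit 9: 110100000000010 → 110100001000010
Extract data bits at positions {3,5,6,7,9,10,11,12,13,14,15}: 00001000010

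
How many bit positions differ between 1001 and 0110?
XOR = 1111, count of 1s = 4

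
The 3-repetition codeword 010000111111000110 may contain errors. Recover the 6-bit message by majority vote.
Split into 3-bit blocks and majority-vote each:
  block 1 = 010: 1 ones, 2 zeros → 0
  block 2 = 000: 0 ones, 3 zeros → 0
  block 3 = 111: 3 ones, 0 zeros → 1
  block 4 = 111: 3 ones, 0 zeros → 1
  block 5 = 000: 0 ones, 3 zeros → 0
  block 6 = 110: 2 ones, 1 zeros → 1
Decoded = 001101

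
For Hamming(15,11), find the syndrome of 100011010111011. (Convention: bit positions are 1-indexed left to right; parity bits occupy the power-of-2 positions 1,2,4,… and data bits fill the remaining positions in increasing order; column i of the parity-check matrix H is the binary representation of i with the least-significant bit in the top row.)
Syndrome s = H · r^T (mod 2), r = 100011010111011:
  s[0] = (101010101010101)·(100011010111011) mod 2 = 1+0+0+0+1+0+0+0+0+0+1+0+0+0+1 mod 2 = 0
  s[1] = (011001100110011)·(100011010111011) mod 2 = 0+0+0+0+0+1+0+0+0+1+1+0+0+1+1 mod 2 = 1
  s[2] = (000111100001111)·(100011010111011) mod 2 = 0+0+0+0+1+1+0+0+0+0+0+1+0+1+1 mod 2 = 1
  s[3] = (000000011111111)·(100011010111011) mod 2 = 0+0+0+0+0+0+0+1+0+1+1+1+0+1+1 mod 2 = 0
Syndrome = 0110
Non-zero syndrome: error at position 6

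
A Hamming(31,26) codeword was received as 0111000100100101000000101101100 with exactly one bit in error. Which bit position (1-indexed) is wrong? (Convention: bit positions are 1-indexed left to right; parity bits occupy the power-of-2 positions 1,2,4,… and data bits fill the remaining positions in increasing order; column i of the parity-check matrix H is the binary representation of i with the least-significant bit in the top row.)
Syndrome s = H · r^T (mod 2), r = 0111000100100101000000101101100:
  s[0] = (1010101010101010101010101010101)·(0111000100100101000000101101100) mod 2 = 0+0+1+0+0+0+0+0+0+0+1+0+0+0+0+0+0+0+0+0+0+0+1+0+1+0+0+0+1+0+0 mod 2 = 1
  s[1] = (0110011001100110011001100110011)·(0111000100100101000000101101100) mod 2 = 0+1+1+0+0+0+0+0+0+0+1+0+0+1+0+0+0+0+0+0+0+0+1+0+0+1+0+0+0+0+0 mod 2 = 0
  s[2] = (0001111000011110000111100001111)·(0111000100100101000000101101100) mod 2 = 0+0+0+1+0+0+0+0+0+0+0+0+0+1+0+0+0+0+0+0+0+0+1+0+0+0+0+1+1+0+0 mod 2 = 1
  s[3] = (0000000111111110000000011111111)·(0111000100100101000000101101100) mod 2 = 0+0+0+0+0+0+0+1+0+0+1+0+0+1+0+0+0+0+0+0+0+0+0+0+1+1+0+1+1+0+0 mod 2 = 1
  s[4] = (0000000000000001111111111111111)·(0111000100100101000000101101100) mod 2 = 0+0+0+0+0+0+0+0+0+0+0+0+0+0+0+1+0+0+0+0+0+0+1+0+1+1+0+1+1+0+0 mod 2 = 0
Syndrome = 10110
Column i of H is the binary representation of i, so the syndrome is the binary index of the flipped bit.
Read s = 10110 with s[0] as LSB: 1·2^0 + 0·2^1 + 1·2^2 + 1·2^3 + 0·2^4 = 13.
Error is at bit position 13.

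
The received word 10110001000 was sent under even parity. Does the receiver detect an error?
Sum of received bits: 1+0+1+1+0+0+0+1+0+0+0 = 4; 4 mod 2 = 0. Result is 0 → no error detected.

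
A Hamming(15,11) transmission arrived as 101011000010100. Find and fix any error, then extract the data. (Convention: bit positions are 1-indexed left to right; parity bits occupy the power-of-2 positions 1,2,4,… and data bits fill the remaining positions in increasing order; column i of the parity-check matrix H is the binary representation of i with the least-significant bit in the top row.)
Syndrome s = H · r^T (mod 2), r = 101011000010100:
  s[0] = (101010101010101)·(101011000010100) mod 2 = 1+0+1+0+1+0+0+0+0+0+1+0+1+0+0 mod 2 = 1
  s[1] = (011001100110011)·(101011000010100) mod 2 = 0+0+1+0+0+1+0+0+0+0+1+0+0+0+0 mod 2 = 1
  s[2] = (000111100001111)·(101011000010100) mod 2 = 0+0+0+0+1+1+0+0+0+0+0+0+1+0+0 mod 2 = 1
  s[3] = (000000011111111)·(101011000010100) mod 2 = 0+0+0+0+0+0+0+0+0+0+1+0+1+0+0 mod 2 = 0
Syndrome = 1110
Column 7 of H equals this syndrome → error at bit 7 (1-indexed).
Flip bit 7: 101011000010100 → 101011100010100
Extract data bits at positions {3,5,6,7,9,10,11,12,13,14,15}: 11110010100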